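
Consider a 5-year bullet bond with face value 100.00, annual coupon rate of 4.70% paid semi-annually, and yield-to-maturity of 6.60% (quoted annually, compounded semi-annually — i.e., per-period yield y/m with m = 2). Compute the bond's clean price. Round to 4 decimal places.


Answer: Price = 92.0190

Derivation:
Coupon per period c = face * coupon_rate / m = 2.350000
Periods per year m = 2; per-period yield y/m = 0.033000
Number of cashflows N = 10
Cashflows (t years, CF_t, discount factor 1/(1+y/m)^(m*t), PV):
  t = 0.5000: CF_t = 2.350000, DF = 0.968054, PV = 2.274927
  t = 1.0000: CF_t = 2.350000, DF = 0.937129, PV = 2.202253
  t = 1.5000: CF_t = 2.350000, DF = 0.907192, PV = 2.131900
  t = 2.0000: CF_t = 2.350000, DF = 0.878211, PV = 2.063795
  t = 2.5000: CF_t = 2.350000, DF = 0.850156, PV = 1.997866
  t = 3.0000: CF_t = 2.350000, DF = 0.822997, PV = 1.934042
  t = 3.5000: CF_t = 2.350000, DF = 0.796705, PV = 1.872258
  t = 4.0000: CF_t = 2.350000, DF = 0.771254, PV = 1.812447
  t = 4.5000: CF_t = 2.350000, DF = 0.746616, PV = 1.754547
  t = 5.0000: CF_t = 102.350000, DF = 0.722764, PV = 73.974942
Price P = sum_t PV_t = 92.018977


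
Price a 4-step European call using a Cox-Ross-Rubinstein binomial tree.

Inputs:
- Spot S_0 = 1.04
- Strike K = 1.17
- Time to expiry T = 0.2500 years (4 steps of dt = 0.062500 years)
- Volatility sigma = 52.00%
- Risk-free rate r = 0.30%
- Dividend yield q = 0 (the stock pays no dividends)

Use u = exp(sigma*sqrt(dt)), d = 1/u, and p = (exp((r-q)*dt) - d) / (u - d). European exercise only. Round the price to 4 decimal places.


Answer: Price = V(0,0) = 0.0669

Derivation:
dt = T/N = 0.062500
u = exp(sigma*sqrt(dt)) = 1.138828; d = 1/u = 0.878095
p = (exp((r-q)*dt) - d) / (u - d) = 0.468265
Discount per step: exp(-r*dt) = 0.999813
Stock lattice S(k, i) with i counting down-moves:
  k=0: S(0,0) = 1.0400
  k=1: S(1,0) = 1.1844; S(1,1) = 0.9132
  k=2: S(2,0) = 1.3488; S(2,1) = 1.0400; S(2,2) = 0.8019
  k=3: S(3,0) = 1.5361; S(3,1) = 1.1844; S(3,2) = 0.9132; S(3,3) = 0.7041
  k=4: S(4,0) = 1.7493; S(4,1) = 1.3488; S(4,2) = 1.0400; S(4,3) = 0.8019; S(4,4) = 0.6183
Terminal payoffs V(N, i) = max(S_T - K, 0):
  V(4,0) = 0.579309; V(4,1) = 0.178807; V(4,2) = 0.000000; V(4,3) = 0.000000; V(4,4) = 0.000000
Backward induction: V(k, i) = exp(-r*dt) * [p * V(k+1, i) + (1-p) * V(k+1, i+1)].
  V(3,0) = exp(-r*dt) * [p*0.579309 + (1-p)*0.178807] = 0.366279
  V(3,1) = exp(-r*dt) * [p*0.178807 + (1-p)*0.000000] = 0.083713
  V(3,2) = exp(-r*dt) * [p*0.000000 + (1-p)*0.000000] = 0.000000
  V(3,3) = exp(-r*dt) * [p*0.000000 + (1-p)*0.000000] = 0.000000
  V(2,0) = exp(-r*dt) * [p*0.366279 + (1-p)*0.083713] = 0.215989
  V(2,1) = exp(-r*dt) * [p*0.083713 + (1-p)*0.000000] = 0.039193
  V(2,2) = exp(-r*dt) * [p*0.000000 + (1-p)*0.000000] = 0.000000
  V(1,0) = exp(-r*dt) * [p*0.215989 + (1-p)*0.039193] = 0.121957
  V(1,1) = exp(-r*dt) * [p*0.039193 + (1-p)*0.000000] = 0.018349
  V(0,0) = exp(-r*dt) * [p*0.121957 + (1-p)*0.018349] = 0.066853


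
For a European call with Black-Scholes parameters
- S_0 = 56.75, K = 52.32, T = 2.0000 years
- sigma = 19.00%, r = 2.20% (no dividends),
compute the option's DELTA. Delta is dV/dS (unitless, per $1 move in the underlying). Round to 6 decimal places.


Answer: Delta = 0.725941

Derivation:
d1 = 0.6005828164; d2 = 0.3318822395
phi(d1) = 0.3331080414; exp(-qT) = 1.0000000000; exp(-rT) = 0.9569539575
N(d1) = 0.7259410570
Delta = exp(-qT) * N(d1) = 1.0000000000 * 0.7259410570 = 0.725941


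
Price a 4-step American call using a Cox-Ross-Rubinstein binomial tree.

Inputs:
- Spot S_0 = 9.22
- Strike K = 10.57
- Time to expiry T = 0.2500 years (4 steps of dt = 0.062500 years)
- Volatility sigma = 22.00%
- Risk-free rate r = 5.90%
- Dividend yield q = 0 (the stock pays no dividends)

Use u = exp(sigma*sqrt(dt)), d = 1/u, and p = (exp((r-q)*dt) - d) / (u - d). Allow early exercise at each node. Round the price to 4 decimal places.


Answer: Price = V(0,0) = 0.0661

Derivation:
dt = T/N = 0.062500
u = exp(sigma*sqrt(dt)) = 1.056541; d = 1/u = 0.946485
p = (exp((r-q)*dt) - d) / (u - d) = 0.519821
Discount per step: exp(-r*dt) = 0.996319
Stock lattice S(k, i) with i counting down-moves:
  k=0: S(0,0) = 9.2200
  k=1: S(1,0) = 9.7413; S(1,1) = 8.7266
  k=2: S(2,0) = 10.2921; S(2,1) = 9.2200; S(2,2) = 8.2596
  k=3: S(3,0) = 10.8740; S(3,1) = 9.7413; S(3,2) = 8.7266; S(3,3) = 7.8176
  k=4: S(4,0) = 11.4888; S(4,1) = 10.2921; S(4,2) = 9.2200; S(4,3) = 8.2596; S(4,4) = 7.3992
Terminal payoffs V(N, i) = max(S_T - K, 0):
  V(4,0) = 0.918827; V(4,1) = 0.000000; V(4,2) = 0.000000; V(4,3) = 0.000000; V(4,4) = 0.000000
Backward induction: V(k, i) = exp(-r*dt) * [p * V(k+1, i) + (1-p) * V(k+1, i+1)]; then take max(V_cont, immediate exercise) for American.
  V(3,0) = exp(-r*dt) * [p*0.918827 + (1-p)*0.000000] = 0.475868; exercise = 0.304005; V(3,0) = max -> 0.475868
  V(3,1) = exp(-r*dt) * [p*0.000000 + (1-p)*0.000000] = 0.000000; exercise = 0.000000; V(3,1) = max -> 0.000000
  V(3,2) = exp(-r*dt) * [p*0.000000 + (1-p)*0.000000] = 0.000000; exercise = 0.000000; V(3,2) = max -> 0.000000
  V(3,3) = exp(-r*dt) * [p*0.000000 + (1-p)*0.000000] = 0.000000; exercise = 0.000000; V(3,3) = max -> 0.000000
  V(2,0) = exp(-r*dt) * [p*0.475868 + (1-p)*0.000000] = 0.246456; exercise = 0.000000; V(2,0) = max -> 0.246456
  V(2,1) = exp(-r*dt) * [p*0.000000 + (1-p)*0.000000] = 0.000000; exercise = 0.000000; V(2,1) = max -> 0.000000
  V(2,2) = exp(-r*dt) * [p*0.000000 + (1-p)*0.000000] = 0.000000; exercise = 0.000000; V(2,2) = max -> 0.000000
  V(1,0) = exp(-r*dt) * [p*0.246456 + (1-p)*0.000000] = 0.127641; exercise = 0.000000; V(1,0) = max -> 0.127641
  V(1,1) = exp(-r*dt) * [p*0.000000 + (1-p)*0.000000] = 0.000000; exercise = 0.000000; V(1,1) = max -> 0.000000
  V(0,0) = exp(-r*dt) * [p*0.127641 + (1-p)*0.000000] = 0.066106; exercise = 0.000000; V(0,0) = max -> 0.066106


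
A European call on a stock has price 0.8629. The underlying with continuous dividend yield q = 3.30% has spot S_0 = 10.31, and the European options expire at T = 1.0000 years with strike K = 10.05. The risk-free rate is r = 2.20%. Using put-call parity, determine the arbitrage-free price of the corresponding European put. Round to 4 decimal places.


Answer: Put price = 0.7189

Derivation:
Put-call parity: C - P = S_0 * exp(-qT) - K * exp(-rT).
S_0 * exp(-qT) = 10.3100 * 0.96753856 = 9.97532255
K * exp(-rT) = 10.0500 * 0.97824024 = 9.83131436
P = C - S*exp(-qT) + K*exp(-rT)
P = 0.8629 - 9.97532255 + 9.83131436 = 0.7189


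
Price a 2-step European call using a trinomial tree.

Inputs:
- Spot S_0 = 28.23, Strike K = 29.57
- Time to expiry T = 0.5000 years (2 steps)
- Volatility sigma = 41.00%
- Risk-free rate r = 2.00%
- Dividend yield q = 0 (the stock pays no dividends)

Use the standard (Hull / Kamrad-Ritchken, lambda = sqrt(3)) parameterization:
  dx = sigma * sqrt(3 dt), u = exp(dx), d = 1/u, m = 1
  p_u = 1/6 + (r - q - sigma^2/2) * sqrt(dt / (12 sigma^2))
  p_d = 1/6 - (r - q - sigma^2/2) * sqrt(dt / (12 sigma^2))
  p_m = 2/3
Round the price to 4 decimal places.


dt = T/N = 0.250000; dx = sigma*sqrt(3*dt) = 0.355070
u = exp(dx) = 1.426281; d = 1/u = 0.701124
p_u = 0.144118, p_m = 0.666667, p_d = 0.189215
Discount per step: exp(-r*dt) = 0.995012
Stock lattice S(k, j) with j the centered position index:
  k=0: S(0,+0) = 28.2300
  k=1: S(1,-1) = 19.7927; S(1,+0) = 28.2300; S(1,+1) = 40.2639
  k=2: S(2,-2) = 13.8772; S(2,-1) = 19.7927; S(2,+0) = 28.2300; S(2,+1) = 40.2639; S(2,+2) = 57.4277
Terminal payoffs V(N, j) = max(S_T - K, 0):
  V(2,-2) = 0.000000; V(2,-1) = 0.000000; V(2,+0) = 0.000000; V(2,+1) = 10.693915; V(2,+2) = 27.857660
Backward induction: V(k, j) = exp(-r*dt) * [p_u * V(k+1, j+1) + p_m * V(k+1, j) + p_d * V(k+1, j-1)]
  V(1,-1) = exp(-r*dt) * [p_u*0.000000 + p_m*0.000000 + p_d*0.000000] = 0.000000
  V(1,+0) = exp(-r*dt) * [p_u*10.693915 + p_m*0.000000 + p_d*0.000000] = 1.533502
  V(1,+1) = exp(-r*dt) * [p_u*27.857660 + p_m*10.693915 + p_d*0.000000] = 11.088495
  V(0,+0) = exp(-r*dt) * [p_u*11.088495 + p_m*1.533502 + p_d*0.000000] = 2.607321

Answer: Price = V(0,0) = 2.6073


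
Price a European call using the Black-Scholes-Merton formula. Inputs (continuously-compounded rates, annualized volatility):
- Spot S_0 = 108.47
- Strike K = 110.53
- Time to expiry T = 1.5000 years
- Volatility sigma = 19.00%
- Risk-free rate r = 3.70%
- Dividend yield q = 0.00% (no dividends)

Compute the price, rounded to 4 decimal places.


Answer: Price = 11.9416

Derivation:
d1 = (ln(S/K) + (r - q + 0.5*sigma^2) * T) / (sigma * sqrt(T)) = 0.27400620
d2 = d1 - sigma * sqrt(T) = 0.04130467
exp(-rT) = 0.94601202; exp(-qT) = 1.00000000
C = S_0 * exp(-qT) * N(d1) - K * exp(-rT) * N(d2)
N(d1) = 0.60796007; N(d2) = 0.51647349
C = 108.4700 * 1.00000000 * 0.60796007 - 110.5300 * 0.94601202 * 0.51647349 = 11.9416


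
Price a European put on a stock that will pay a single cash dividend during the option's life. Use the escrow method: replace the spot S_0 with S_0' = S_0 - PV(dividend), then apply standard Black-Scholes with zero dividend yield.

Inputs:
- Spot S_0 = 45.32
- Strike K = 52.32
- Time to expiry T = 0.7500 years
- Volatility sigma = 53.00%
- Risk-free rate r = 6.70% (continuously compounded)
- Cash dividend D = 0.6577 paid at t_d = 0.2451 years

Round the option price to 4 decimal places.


Answer: Price = 11.3424

Derivation:
PV(D) = D * exp(-r * t_d) = 0.6577 * 0.98371240 = 0.64698765
S_0' = S_0 - PV(D) = 45.3200 - 0.64698765 = 44.67301235
d1 = (ln(S_0'/K) + (r + sigma^2/2)*T) / (sigma*sqrt(T)) = -0.00527598
d2 = d1 - sigma*sqrt(T) = -0.46426944
exp(-rT) = 0.95099165
N(-d1) = 0.50210480; N(-d2) = 0.67877264
P = K * exp(-rT) * N(-d2) - S_0' * N(-d1) = 52.3200 * 0.95099165 * 0.67877264 - 44.67301235 * 0.50210480 = 11.3424


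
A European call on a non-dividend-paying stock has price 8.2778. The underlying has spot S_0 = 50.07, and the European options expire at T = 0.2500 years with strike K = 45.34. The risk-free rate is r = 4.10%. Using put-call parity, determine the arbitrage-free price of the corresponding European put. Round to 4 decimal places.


Put-call parity: C - P = S_0 * exp(-qT) - K * exp(-rT).
S_0 * exp(-qT) = 50.0700 * 1.00000000 = 50.07000000
K * exp(-rT) = 45.3400 * 0.98980235 = 44.87763865
P = C - S*exp(-qT) + K*exp(-rT)
P = 8.2778 - 50.07000000 + 44.87763865 = 3.0854

Answer: Put price = 3.0854


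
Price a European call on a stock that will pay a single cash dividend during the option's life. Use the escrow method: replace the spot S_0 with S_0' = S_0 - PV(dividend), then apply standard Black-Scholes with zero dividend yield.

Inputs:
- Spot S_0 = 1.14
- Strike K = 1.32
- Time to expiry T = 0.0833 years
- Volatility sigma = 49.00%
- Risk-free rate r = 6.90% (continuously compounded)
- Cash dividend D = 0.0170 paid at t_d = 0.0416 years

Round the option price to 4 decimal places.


PV(D) = D * exp(-r * t_d) = 0.0170 * 0.99713372 = 0.01695127
S_0' = S_0 - PV(D) = 1.1400 - 0.01695127 = 1.12304873
d1 = (ln(S_0'/K) + (r + sigma^2/2)*T) / (sigma*sqrt(T)) = -1.03121344
d2 = d1 - sigma*sqrt(T) = -1.17263597
exp(-rT) = 0.99426879
N(d1) = 0.15122037; N(d2) = 0.12047091
C = S_0' * N(d1) - K * exp(-rT) * N(d2) = 1.12304873 * 0.15122037 - 1.3200 * 0.99426879 * 0.12047091 = 0.0117

Answer: Price = 0.0117


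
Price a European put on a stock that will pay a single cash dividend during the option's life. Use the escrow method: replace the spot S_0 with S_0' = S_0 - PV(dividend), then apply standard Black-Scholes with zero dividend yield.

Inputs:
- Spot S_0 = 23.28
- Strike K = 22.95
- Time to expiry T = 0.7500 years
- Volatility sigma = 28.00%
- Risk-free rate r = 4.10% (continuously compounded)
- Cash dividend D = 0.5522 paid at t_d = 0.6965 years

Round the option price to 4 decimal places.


PV(D) = D * exp(-r * t_d) = 0.5522 * 0.97184738 = 0.53665413
S_0' = S_0 - PV(D) = 23.2800 - 0.53665413 = 22.74334587
d1 = (ln(S_0'/K) + (r + sigma^2/2)*T) / (sigma*sqrt(T)) = 0.21075214
d2 = d1 - sigma*sqrt(T) = -0.03173498
exp(-rT) = 0.96971797
N(-d1) = 0.41654034; N(-d2) = 0.51265830
P = K * exp(-rT) * N(-d2) - S_0' * N(-d1) = 22.9500 * 0.96971797 * 0.51265830 - 22.74334587 * 0.41654034 = 1.9357

Answer: Price = 1.9357


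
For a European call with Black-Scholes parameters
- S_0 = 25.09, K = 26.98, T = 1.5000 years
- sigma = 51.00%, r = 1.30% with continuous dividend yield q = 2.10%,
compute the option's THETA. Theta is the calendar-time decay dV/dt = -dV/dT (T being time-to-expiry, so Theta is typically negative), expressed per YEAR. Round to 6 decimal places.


d1 = 0.1768251578; d2 = -0.4477947267
phi(d1) = 0.3927538884; exp(-qT) = 0.9689909565; exp(-rT) = 0.9806888952
Theta = -S*exp(-qT)*phi(d1)*sigma/(2*sqrt(T)) - r*K*exp(-rT)*N(d2) + q*S*exp(-qT)*N(d1)
N(d1) = 0.5701771363; N(d2) = 0.3271506748; sqrt(T) = 1.2247448714
Term 1 = -25.0900 * 0.9689909565 * 0.3927538884 * 0.5100 / (2 * 1.2247448714) = -1.9880872013
Term 2 = -0.0130 * 26.9800 * 0.9806888952 * 0.3271506748 = -0.1125289783
Term 3 = 0.0210 * 25.0900 * 0.9689909565 * 0.5701771363 = 0.2911048749
Theta = -1.9880872013 + (-0.1125289783) + (0.2911048749) = -1.809511

Answer: Theta = -1.809511


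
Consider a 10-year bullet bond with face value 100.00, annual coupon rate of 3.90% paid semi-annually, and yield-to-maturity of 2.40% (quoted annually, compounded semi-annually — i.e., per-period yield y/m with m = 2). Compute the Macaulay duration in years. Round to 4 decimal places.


Coupon per period c = face * coupon_rate / m = 1.950000
Periods per year m = 2; per-period yield y/m = 0.012000
Number of cashflows N = 20
Cashflows (t years, CF_t, discount factor 1/(1+y/m)^(m*t), PV):
  t = 0.5000: CF_t = 1.950000, DF = 0.988142, PV = 1.926877
  t = 1.0000: CF_t = 1.950000, DF = 0.976425, PV = 1.904029
  t = 1.5000: CF_t = 1.950000, DF = 0.964847, PV = 1.881452
  t = 2.0000: CF_t = 1.950000, DF = 0.953406, PV = 1.859142
  t = 2.5000: CF_t = 1.950000, DF = 0.942101, PV = 1.837097
  t = 3.0000: CF_t = 1.950000, DF = 0.930930, PV = 1.815313
  t = 3.5000: CF_t = 1.950000, DF = 0.919891, PV = 1.793788
  t = 4.0000: CF_t = 1.950000, DF = 0.908983, PV = 1.772517
  t = 4.5000: CF_t = 1.950000, DF = 0.898205, PV = 1.751499
  t = 5.0000: CF_t = 1.950000, DF = 0.887554, PV = 1.730731
  t = 5.5000: CF_t = 1.950000, DF = 0.877030, PV = 1.710208
  t = 6.0000: CF_t = 1.950000, DF = 0.866630, PV = 1.689929
  t = 6.5000: CF_t = 1.950000, DF = 0.856354, PV = 1.669890
  t = 7.0000: CF_t = 1.950000, DF = 0.846200, PV = 1.650089
  t = 7.5000: CF_t = 1.950000, DF = 0.836166, PV = 1.630523
  t = 8.0000: CF_t = 1.950000, DF = 0.826251, PV = 1.611189
  t = 8.5000: CF_t = 1.950000, DF = 0.816453, PV = 1.592084
  t = 9.0000: CF_t = 1.950000, DF = 0.806772, PV = 1.573205
  t = 9.5000: CF_t = 1.950000, DF = 0.797205, PV = 1.554551
  t = 10.0000: CF_t = 101.950000, DF = 0.787752, PV = 80.311360
Price P = sum_t PV_t = 113.265473
Macaulay numerator sum_t t * PV_t:
  t * PV_t at t = 0.5000: 0.963439
  t * PV_t at t = 1.0000: 1.904029
  t * PV_t at t = 1.5000: 2.822178
  t * PV_t at t = 2.0000: 3.718284
  t * PV_t at t = 2.5000: 4.592742
  t * PV_t at t = 3.0000: 5.445939
  t * PV_t at t = 3.5000: 6.278257
  t * PV_t at t = 4.0000: 7.090070
  t * PV_t at t = 4.5000: 7.881747
  t * PV_t at t = 5.0000: 8.653653
  t * PV_t at t = 5.5000: 9.406145
  t * PV_t at t = 6.0000: 10.139574
  t * PV_t at t = 6.5000: 10.854287
  t * PV_t at t = 7.0000: 11.550625
  t * PV_t at t = 7.5000: 12.228922
  t * PV_t at t = 8.0000: 12.889510
  t * PV_t at t = 8.5000: 13.532712
  t * PV_t at t = 9.0000: 14.158847
  t * PV_t at t = 9.5000: 14.768231
  t * PV_t at t = 10.0000: 803.113599
Macaulay duration D = (sum_t t * PV_t) / P = 961.992790 / 113.265473 = 8.493257

Answer: Macaulay duration = 8.4933 years


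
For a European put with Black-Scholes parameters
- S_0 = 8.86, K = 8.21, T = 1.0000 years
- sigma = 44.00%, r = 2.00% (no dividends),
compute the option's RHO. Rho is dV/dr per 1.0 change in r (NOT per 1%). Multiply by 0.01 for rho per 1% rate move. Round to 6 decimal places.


d1 = 0.4386223663; d2 = -0.0013776337
phi(d1) = 0.3623541164; exp(-qT) = 1.0000000000; exp(-rT) = 0.9801986733
N(-d2) = 0.5005495962
Rho = -K*T*exp(-rT)*N(-d2) = -8.2100 * 1.0000 * 0.9801986733 * 0.5005495962 = -4.028138

Answer: Rho = -4.028138


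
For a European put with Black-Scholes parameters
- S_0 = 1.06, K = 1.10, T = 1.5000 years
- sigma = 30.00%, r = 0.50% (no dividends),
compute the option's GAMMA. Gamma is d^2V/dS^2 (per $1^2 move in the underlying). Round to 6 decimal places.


Answer: Gamma = 1.018872

Derivation:
d1 = 0.1033105730; d2 = -0.2641128885
phi(d1) = 0.3968189806; exp(-qT) = 1.0000000000; exp(-rT) = 0.9925280548
Gamma = exp(-qT) * phi(d1) / (S * sigma * sqrt(T)) = 1.0000000000 * 0.3968189806 / (1.0600 * 0.3000 * 1.2247448714) = 1.018872


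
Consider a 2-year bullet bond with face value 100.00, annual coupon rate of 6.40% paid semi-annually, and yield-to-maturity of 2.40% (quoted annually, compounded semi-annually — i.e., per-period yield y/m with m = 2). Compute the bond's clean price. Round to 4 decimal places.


Answer: Price = 107.7656

Derivation:
Coupon per period c = face * coupon_rate / m = 3.200000
Periods per year m = 2; per-period yield y/m = 0.012000
Number of cashflows N = 4
Cashflows (t years, CF_t, discount factor 1/(1+y/m)^(m*t), PV):
  t = 0.5000: CF_t = 3.200000, DF = 0.988142, PV = 3.162055
  t = 1.0000: CF_t = 3.200000, DF = 0.976425, PV = 3.124561
  t = 1.5000: CF_t = 3.200000, DF = 0.964847, PV = 3.087510
  t = 2.0000: CF_t = 103.200000, DF = 0.953406, PV = 98.391515
Price P = sum_t PV_t = 107.765641


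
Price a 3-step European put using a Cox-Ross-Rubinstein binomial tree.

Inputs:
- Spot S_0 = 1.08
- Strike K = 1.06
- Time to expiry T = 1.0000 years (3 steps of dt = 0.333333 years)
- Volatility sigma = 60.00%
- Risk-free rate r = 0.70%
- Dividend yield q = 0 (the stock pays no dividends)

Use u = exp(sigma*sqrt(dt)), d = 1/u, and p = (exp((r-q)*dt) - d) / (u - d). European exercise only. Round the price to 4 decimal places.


Answer: Price = V(0,0) = 0.2580

Derivation:
dt = T/N = 0.333333
u = exp(sigma*sqrt(dt)) = 1.413982; d = 1/u = 0.707222
p = (exp((r-q)*dt) - d) / (u - d) = 0.417559
Discount per step: exp(-r*dt) = 0.997669
Stock lattice S(k, i) with i counting down-moves:
  k=0: S(0,0) = 1.0800
  k=1: S(1,0) = 1.5271; S(1,1) = 0.7638
  k=2: S(2,0) = 2.1593; S(2,1) = 1.0800; S(2,2) = 0.5402
  k=3: S(3,0) = 3.0532; S(3,1) = 1.5271; S(3,2) = 0.7638; S(3,3) = 0.3820
Terminal payoffs V(N, i) = max(K - S_T, 0):
  V(3,0) = 0.000000; V(3,1) = 0.000000; V(3,2) = 0.296200; V(3,3) = 0.677975
Backward induction: V(k, i) = exp(-r*dt) * [p * V(k+1, i) + (1-p) * V(k+1, i+1)].
  V(2,0) = exp(-r*dt) * [p*0.000000 + (1-p)*0.000000] = 0.000000
  V(2,1) = exp(-r*dt) * [p*0.000000 + (1-p)*0.296200] = 0.172117
  V(2,2) = exp(-r*dt) * [p*0.296200 + (1-p)*0.677975] = 0.517353
  V(1,0) = exp(-r*dt) * [p*0.000000 + (1-p)*0.172117] = 0.100014
  V(1,1) = exp(-r*dt) * [p*0.172117 + (1-p)*0.517353] = 0.372327
  V(0,0) = exp(-r*dt) * [p*0.100014 + (1-p)*0.372327] = 0.258018


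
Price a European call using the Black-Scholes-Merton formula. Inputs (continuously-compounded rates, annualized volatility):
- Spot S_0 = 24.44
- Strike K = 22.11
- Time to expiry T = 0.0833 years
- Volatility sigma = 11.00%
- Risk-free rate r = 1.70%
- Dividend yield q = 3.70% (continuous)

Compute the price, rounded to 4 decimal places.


d1 = (ln(S/K) + (r - q + 0.5*sigma^2) * T) / (sigma * sqrt(T)) = 3.11923191
d2 = d1 - sigma * sqrt(T) = 3.08748400
exp(-rT) = 0.99858490; exp(-qT) = 0.99692264
C = S_0 * exp(-qT) * N(d1) - K * exp(-rT) * N(d2)
N(d1) = 0.99909338; N(d2) = 0.99899071
C = 24.4400 * 0.99692264 * 0.99909338 - 22.1100 * 0.99858490 * 0.99899071 = 2.2863

Answer: Price = 2.2863


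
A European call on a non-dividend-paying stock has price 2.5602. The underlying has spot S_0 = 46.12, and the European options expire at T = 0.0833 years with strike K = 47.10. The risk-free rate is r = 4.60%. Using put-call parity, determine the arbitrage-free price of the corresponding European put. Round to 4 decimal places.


Answer: Put price = 3.3601

Derivation:
Put-call parity: C - P = S_0 * exp(-qT) - K * exp(-rT).
S_0 * exp(-qT) = 46.1200 * 1.00000000 = 46.12000000
K * exp(-rT) = 47.1000 * 0.99617553 = 46.91986756
P = C - S*exp(-qT) + K*exp(-rT)
P = 2.5602 - 46.12000000 + 46.91986756 = 3.3601


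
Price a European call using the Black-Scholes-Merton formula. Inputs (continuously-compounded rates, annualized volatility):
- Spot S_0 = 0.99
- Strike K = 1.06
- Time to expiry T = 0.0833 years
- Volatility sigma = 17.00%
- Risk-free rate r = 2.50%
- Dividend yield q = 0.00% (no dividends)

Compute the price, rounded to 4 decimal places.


Answer: Price = 0.0021

Derivation:
d1 = (ln(S/K) + (r - q + 0.5*sigma^2) * T) / (sigma * sqrt(T)) = -1.32544820
d2 = d1 - sigma * sqrt(T) = -1.37451316
exp(-rT) = 0.99791967; exp(-qT) = 1.00000000
C = S_0 * exp(-qT) * N(d1) - K * exp(-rT) * N(d2)
N(d1) = 0.09251127; N(d2) = 0.08464121
C = 0.9900 * 1.00000000 * 0.09251127 - 1.0600 * 0.99791967 * 0.08464121 = 0.0021


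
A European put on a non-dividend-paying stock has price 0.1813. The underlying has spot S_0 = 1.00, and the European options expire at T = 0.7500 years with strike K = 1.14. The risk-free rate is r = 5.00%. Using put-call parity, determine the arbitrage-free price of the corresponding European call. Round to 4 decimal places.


Answer: Call price = 0.0833

Derivation:
Put-call parity: C - P = S_0 * exp(-qT) - K * exp(-rT).
S_0 * exp(-qT) = 1.0000 * 1.00000000 = 1.00000000
K * exp(-rT) = 1.1400 * 0.96319442 = 1.09804164
C = P + S*exp(-qT) - K*exp(-rT)
C = 0.1813 + 1.00000000 - 1.09804164 = 0.0833


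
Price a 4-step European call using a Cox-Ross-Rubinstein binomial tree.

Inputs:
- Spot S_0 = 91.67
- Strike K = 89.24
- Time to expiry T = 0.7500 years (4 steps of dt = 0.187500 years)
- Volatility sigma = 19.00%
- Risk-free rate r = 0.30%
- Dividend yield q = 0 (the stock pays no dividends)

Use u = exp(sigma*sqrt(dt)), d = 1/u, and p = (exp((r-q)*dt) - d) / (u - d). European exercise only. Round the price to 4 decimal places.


dt = T/N = 0.187500
u = exp(sigma*sqrt(dt)) = 1.085752; d = 1/u = 0.921021
p = (exp((r-q)*dt) - d) / (u - d) = 0.482859
Discount per step: exp(-r*dt) = 0.999438
Stock lattice S(k, i) with i counting down-moves:
  k=0: S(0,0) = 91.6700
  k=1: S(1,0) = 99.5308; S(1,1) = 84.4300
  k=2: S(2,0) = 108.0658; S(2,1) = 91.6700; S(2,2) = 77.7618
  k=3: S(3,0) = 117.3326; S(3,1) = 99.5308; S(3,2) = 84.4300; S(3,3) = 71.6203
  k=4: S(4,0) = 127.3940; S(4,1) = 108.0658; S(4,2) = 91.6700; S(4,3) = 77.7618; S(4,4) = 65.9638
Terminal payoffs V(N, i) = max(S_T - K, 0):
  V(4,0) = 38.154023; V(4,1) = 18.825767; V(4,2) = 2.430000; V(4,3) = 0.000000; V(4,4) = 0.000000
Backward induction: V(k, i) = exp(-r*dt) * [p * V(k+1, i) + (1-p) * V(k+1, i+1)].
  V(3,0) = exp(-r*dt) * [p*38.154023 + (1-p)*18.825767] = 28.142757
  V(3,1) = exp(-r*dt) * [p*18.825767 + (1-p)*2.430000] = 10.341027
  V(3,2) = exp(-r*dt) * [p*2.430000 + (1-p)*0.000000] = 1.172688
  V(3,3) = exp(-r*dt) * [p*0.000000 + (1-p)*0.000000] = 0.000000
  V(2,0) = exp(-r*dt) * [p*28.142757 + (1-p)*10.341027] = 18.926106
  V(2,1) = exp(-r*dt) * [p*10.341027 + (1-p)*1.172688] = 5.596555
  V(2,2) = exp(-r*dt) * [p*1.172688 + (1-p)*0.000000] = 0.565925
  V(1,0) = exp(-r*dt) * [p*18.926106 + (1-p)*5.596555] = 12.026084
  V(1,1) = exp(-r*dt) * [p*5.596555 + (1-p)*0.565925] = 2.993326
  V(0,0) = exp(-r*dt) * [p*12.026084 + (1-p)*2.993326] = 7.350740

Answer: Price = V(0,0) = 7.3507


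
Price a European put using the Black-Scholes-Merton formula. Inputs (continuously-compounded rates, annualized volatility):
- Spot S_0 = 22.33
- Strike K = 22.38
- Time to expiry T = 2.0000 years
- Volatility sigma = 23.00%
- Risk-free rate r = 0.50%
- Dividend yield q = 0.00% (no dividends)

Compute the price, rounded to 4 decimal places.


d1 = (ln(S/K) + (r - q + 0.5*sigma^2) * T) / (sigma * sqrt(T)) = 0.18650207
d2 = d1 - sigma * sqrt(T) = -0.13876705
exp(-rT) = 0.99004983; exp(-qT) = 1.00000000
P = K * exp(-rT) * N(-d2) - S_0 * exp(-qT) * N(-d1)
N(-d1) = 0.42602553; N(-d2) = 0.55518288
P = 22.3800 * 0.99004983 * 0.55518288 - 22.3300 * 1.00000000 * 0.42602553 = 2.7882

Answer: Price = 2.7882


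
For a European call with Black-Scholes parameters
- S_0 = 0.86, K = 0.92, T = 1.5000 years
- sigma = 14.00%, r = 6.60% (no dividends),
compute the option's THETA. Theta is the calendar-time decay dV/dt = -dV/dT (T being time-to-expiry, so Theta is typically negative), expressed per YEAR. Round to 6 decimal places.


Answer: Theta = -0.048561

Derivation:
d1 = 0.2697863291; d2 = 0.0983220471
phi(d1) = 0.3846848448; exp(-qT) = 1.0000000000; exp(-rT) = 0.9057427080
Theta = -S*exp(-qT)*phi(d1)*sigma/(2*sqrt(T)) - r*K*exp(-rT)*N(d2) + q*S*exp(-qT)*N(d1)
N(d1) = 0.6063376796; N(d2) = 0.5391617140; sqrt(T) = 1.2247448714
Term 1 = -0.8600 * 1.0000000000 * 0.3846848448 * 0.1400 / (2 * 1.2247448714) = -0.0189084504
Term 2 = -0.0660 * 0.9200 * 0.9057427080 * 0.5391617140 = -0.0296521135
Term 3 = 0 (no dividend yield, q = 0)
Theta = -0.0189084504 + (-0.0296521135) + (0.0000000000) = -0.048561


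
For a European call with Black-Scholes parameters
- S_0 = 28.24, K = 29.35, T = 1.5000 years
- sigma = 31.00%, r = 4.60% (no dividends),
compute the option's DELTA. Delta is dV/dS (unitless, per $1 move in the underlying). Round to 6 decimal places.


d1 = 0.2700282366; d2 = -0.1096426735
phi(d1) = 0.3846597285; exp(-qT) = 1.0000000000; exp(-rT) = 0.9333266801
N(d1) = 0.6064307347
Delta = exp(-qT) * N(d1) = 1.0000000000 * 0.6064307347 = 0.606431

Answer: Delta = 0.606431


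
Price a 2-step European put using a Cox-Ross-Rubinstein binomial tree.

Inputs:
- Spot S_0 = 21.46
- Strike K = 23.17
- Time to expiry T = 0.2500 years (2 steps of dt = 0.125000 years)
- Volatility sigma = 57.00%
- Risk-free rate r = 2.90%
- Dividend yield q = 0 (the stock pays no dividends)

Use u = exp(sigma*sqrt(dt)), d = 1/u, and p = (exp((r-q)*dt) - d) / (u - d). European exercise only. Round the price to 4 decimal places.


dt = T/N = 0.125000
u = exp(sigma*sqrt(dt)) = 1.223267; d = 1/u = 0.817483
p = (exp((r-q)*dt) - d) / (u - d) = 0.458738
Discount per step: exp(-r*dt) = 0.996382
Stock lattice S(k, i) with i counting down-moves:
  k=0: S(0,0) = 21.4600
  k=1: S(1,0) = 26.2513; S(1,1) = 17.5432
  k=2: S(2,0) = 32.1124; S(2,1) = 21.4600; S(2,2) = 14.3412
Terminal payoffs V(N, i) = max(K - S_T, 0):
  V(2,0) = 0.000000; V(2,1) = 1.710000; V(2,2) = 8.828752
Backward induction: V(k, i) = exp(-r*dt) * [p * V(k+1, i) + (1-p) * V(k+1, i+1)].
  V(1,0) = exp(-r*dt) * [p*0.000000 + (1-p)*1.710000] = 0.922209
  V(1,1) = exp(-r*dt) * [p*1.710000 + (1-p)*8.828752] = 5.542980
  V(0,0) = exp(-r*dt) * [p*0.922209 + (1-p)*5.542980] = 3.410870

Answer: Price = V(0,0) = 3.4109


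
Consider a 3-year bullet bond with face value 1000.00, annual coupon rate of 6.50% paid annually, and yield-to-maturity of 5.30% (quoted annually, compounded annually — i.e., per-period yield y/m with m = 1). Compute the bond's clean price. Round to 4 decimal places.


Coupon per period c = face * coupon_rate / m = 65.000000
Periods per year m = 1; per-period yield y/m = 0.053000
Number of cashflows N = 3
Cashflows (t years, CF_t, discount factor 1/(1+y/m)^(m*t), PV):
  t = 1.0000: CF_t = 65.000000, DF = 0.949668, PV = 61.728395
  t = 2.0000: CF_t = 65.000000, DF = 0.901869, PV = 58.621458
  t = 3.0000: CF_t = 1065.000000, DF = 0.856475, PV = 912.146286
Price P = sum_t PV_t = 1032.496139

Answer: Price = 1032.4961


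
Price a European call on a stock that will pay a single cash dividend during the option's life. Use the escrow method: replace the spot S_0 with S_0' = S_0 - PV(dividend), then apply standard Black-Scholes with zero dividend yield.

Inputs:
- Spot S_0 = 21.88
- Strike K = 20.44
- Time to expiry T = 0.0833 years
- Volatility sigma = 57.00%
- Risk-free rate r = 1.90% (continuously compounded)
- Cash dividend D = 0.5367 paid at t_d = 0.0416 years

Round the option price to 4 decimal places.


PV(D) = D * exp(-r * t_d) = 0.5367 * 0.99920991 = 0.53627596
S_0' = S_0 - PV(D) = 21.8800 - 0.53627596 = 21.34372404
d1 = (ln(S_0'/K) + (r + sigma^2/2)*T) / (sigma*sqrt(T)) = 0.35486038
d2 = d1 - sigma*sqrt(T) = 0.19034846
exp(-rT) = 0.99841855
N(d1) = 0.63865290; N(d2) = 0.57548196
C = S_0' * N(d1) - K * exp(-rT) * N(d2) = 21.34372404 * 0.63865290 - 20.4400 * 0.99841855 * 0.57548196 = 1.8870

Answer: Price = 1.8870


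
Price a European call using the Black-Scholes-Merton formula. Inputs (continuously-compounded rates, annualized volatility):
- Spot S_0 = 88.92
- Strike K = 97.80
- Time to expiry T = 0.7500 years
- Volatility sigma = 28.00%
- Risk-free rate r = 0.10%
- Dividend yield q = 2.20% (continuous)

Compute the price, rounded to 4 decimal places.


d1 = (ln(S/K) + (r - q + 0.5*sigma^2) * T) / (sigma * sqrt(T)) = -0.33625493
d2 = d1 - sigma * sqrt(T) = -0.57874205
exp(-rT) = 0.99925028; exp(-qT) = 0.98363538
C = S_0 * exp(-qT) * N(d1) - K * exp(-rT) * N(d2)
N(d1) = 0.36833932; N(d2) = 0.28138162
C = 88.9200 * 0.98363538 * 0.36833932 - 97.8000 * 0.99925028 * 0.28138162 = 4.7183

Answer: Price = 4.7183


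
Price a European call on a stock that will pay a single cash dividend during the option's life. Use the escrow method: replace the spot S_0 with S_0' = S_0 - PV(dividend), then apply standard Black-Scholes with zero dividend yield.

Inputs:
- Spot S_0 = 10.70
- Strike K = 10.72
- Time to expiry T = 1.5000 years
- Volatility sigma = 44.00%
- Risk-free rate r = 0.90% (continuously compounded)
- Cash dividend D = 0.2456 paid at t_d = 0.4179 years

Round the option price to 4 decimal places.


PV(D) = D * exp(-r * t_d) = 0.2456 * 0.99624596 = 0.24467801
S_0' = S_0 - PV(D) = 10.7000 - 0.24467801 = 10.45532199
d1 = (ln(S_0'/K) + (r + sigma^2/2)*T) / (sigma*sqrt(T)) = 0.24810357
d2 = d1 - sigma*sqrt(T) = -0.29078417
exp(-rT) = 0.98659072
N(d1) = 0.59797286; N(d2) = 0.38560820
C = S_0' * N(d1) - K * exp(-rT) * N(d2) = 10.45532199 * 0.59797286 - 10.7200 * 0.98659072 * 0.38560820 = 2.1737

Answer: Price = 2.1737


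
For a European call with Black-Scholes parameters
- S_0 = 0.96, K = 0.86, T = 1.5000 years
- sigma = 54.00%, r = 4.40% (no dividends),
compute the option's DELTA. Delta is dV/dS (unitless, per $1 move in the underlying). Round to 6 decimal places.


Answer: Delta = 0.724679

Derivation:
d1 = 0.5967998730; d2 = -0.0645623575
phi(d1) = 0.3338633246; exp(-qT) = 1.0000000000; exp(-rT) = 0.9361308643
N(d1) = 0.7246794986
Delta = exp(-qT) * N(d1) = 1.0000000000 * 0.7246794986 = 0.724679


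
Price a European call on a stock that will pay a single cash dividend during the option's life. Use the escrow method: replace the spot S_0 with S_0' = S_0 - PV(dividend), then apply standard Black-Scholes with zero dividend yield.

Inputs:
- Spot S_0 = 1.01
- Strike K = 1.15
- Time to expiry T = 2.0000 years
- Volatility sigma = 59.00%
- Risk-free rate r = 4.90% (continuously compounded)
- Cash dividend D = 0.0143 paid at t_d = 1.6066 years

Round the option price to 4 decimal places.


Answer: Price = 0.3074

Derivation:
PV(D) = D * exp(-r * t_d) = 0.0143 * 0.92429555 = 0.01321743
S_0' = S_0 - PV(D) = 1.0100 - 0.01321743 = 0.99678257
d1 = (ln(S_0'/K) + (r + sigma^2/2)*T) / (sigma*sqrt(T)) = 0.36327964
d2 = d1 - sigma*sqrt(T) = -0.47110636
exp(-rT) = 0.90664890
N(d1) = 0.64180200; N(d2) = 0.31878239
C = S_0' * N(d1) - K * exp(-rT) * N(d2) = 0.99678257 * 0.64180200 - 1.1500 * 0.90664890 * 0.31878239 = 0.3074


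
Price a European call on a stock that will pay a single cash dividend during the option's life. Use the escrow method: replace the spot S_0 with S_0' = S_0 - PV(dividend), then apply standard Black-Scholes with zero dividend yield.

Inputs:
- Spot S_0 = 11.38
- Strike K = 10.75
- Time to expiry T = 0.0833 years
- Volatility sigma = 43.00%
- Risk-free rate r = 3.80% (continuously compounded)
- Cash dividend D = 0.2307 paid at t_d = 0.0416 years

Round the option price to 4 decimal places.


PV(D) = D * exp(-r * t_d) = 0.2307 * 0.99842045 = 0.23033560
S_0' = S_0 - PV(D) = 11.3800 - 0.23033560 = 11.14966440
d1 = (ln(S_0'/K) + (r + sigma^2/2)*T) / (sigma*sqrt(T)) = 0.38169249
d2 = d1 - sigma*sqrt(T) = 0.25758701
exp(-rT) = 0.99683960
N(d1) = 0.64865526; N(d2) = 0.60163717
C = S_0' * N(d1) - K * exp(-rT) * N(d2) = 11.14966440 * 0.64865526 - 10.7500 * 0.99683960 * 0.60163717 = 0.7851

Answer: Price = 0.7851


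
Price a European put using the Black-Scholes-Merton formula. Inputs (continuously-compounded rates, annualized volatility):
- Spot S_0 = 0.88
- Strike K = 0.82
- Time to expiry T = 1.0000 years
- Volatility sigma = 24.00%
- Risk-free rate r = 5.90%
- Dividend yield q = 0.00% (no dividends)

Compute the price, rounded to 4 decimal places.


Answer: Price = 0.0366

Derivation:
d1 = (ln(S/K) + (r - q + 0.5*sigma^2) * T) / (sigma * sqrt(T)) = 0.66007320
d2 = d1 - sigma * sqrt(T) = 0.42007320
exp(-rT) = 0.94270677; exp(-qT) = 1.00000000
P = K * exp(-rT) * N(-d2) - S_0 * exp(-qT) * N(-d1)
N(-d1) = 0.25460343; N(-d2) = 0.33721599
P = 0.8200 * 0.94270677 * 0.33721599 - 0.8800 * 1.00000000 * 0.25460343 = 0.0366


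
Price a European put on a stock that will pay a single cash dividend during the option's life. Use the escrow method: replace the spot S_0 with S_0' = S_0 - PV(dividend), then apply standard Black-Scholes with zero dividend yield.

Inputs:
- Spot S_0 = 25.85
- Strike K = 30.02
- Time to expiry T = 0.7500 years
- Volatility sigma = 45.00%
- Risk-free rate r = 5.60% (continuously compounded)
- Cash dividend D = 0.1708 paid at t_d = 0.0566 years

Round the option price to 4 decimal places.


PV(D) = D * exp(-r * t_d) = 0.1708 * 0.99683542 = 0.17025949
S_0' = S_0 - PV(D) = 25.8500 - 0.17025949 = 25.67974051
d1 = (ln(S_0'/K) + (r + sigma^2/2)*T) / (sigma*sqrt(T)) = -0.09808271
d2 = d1 - sigma*sqrt(T) = -0.48779414
exp(-rT) = 0.95886978
N(-d1) = 0.53906669; N(-d2) = 0.68715217
P = K * exp(-rT) * N(-d2) - S_0' * N(-d1) = 30.0200 * 0.95886978 * 0.68715217 - 25.67974051 * 0.53906669 = 5.9368

Answer: Price = 5.9368


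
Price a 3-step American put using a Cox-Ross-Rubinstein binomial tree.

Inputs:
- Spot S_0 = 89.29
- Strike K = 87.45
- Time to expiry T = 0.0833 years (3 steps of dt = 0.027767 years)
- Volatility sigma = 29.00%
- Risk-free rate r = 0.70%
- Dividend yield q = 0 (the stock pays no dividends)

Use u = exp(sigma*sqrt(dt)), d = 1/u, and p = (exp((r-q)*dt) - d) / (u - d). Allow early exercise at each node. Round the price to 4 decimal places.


Answer: Price = V(0,0) = 2.2651

Derivation:
dt = T/N = 0.027767
u = exp(sigma*sqrt(dt)) = 1.049510; d = 1/u = 0.952825
p = (exp((r-q)*dt) - d) / (u - d) = 0.489932
Discount per step: exp(-r*dt) = 0.999806
Stock lattice S(k, i) with i counting down-moves:
  k=0: S(0,0) = 89.2900
  k=1: S(1,0) = 93.7108; S(1,1) = 85.0778
  k=2: S(2,0) = 98.3504; S(2,1) = 89.2900; S(2,2) = 81.0643
  k=3: S(3,0) = 103.2198; S(3,1) = 93.7108; S(3,2) = 85.0778; S(3,3) = 77.2401
Terminal payoffs V(N, i) = max(K - S_T, 0):
  V(3,0) = 0.000000; V(3,1) = 0.000000; V(3,2) = 2.372225; V(3,3) = 10.209919
Backward induction: V(k, i) = exp(-r*dt) * [p * V(k+1, i) + (1-p) * V(k+1, i+1)]; then take max(V_cont, immediate exercise) for American.
  V(2,0) = exp(-r*dt) * [p*0.000000 + (1-p)*0.000000] = 0.000000; exercise = 0.000000; V(2,0) = max -> 0.000000
  V(2,1) = exp(-r*dt) * [p*0.000000 + (1-p)*2.372225] = 1.209761; exercise = 0.000000; V(2,1) = max -> 1.209761
  V(2,2) = exp(-r*dt) * [p*2.372225 + (1-p)*10.209919] = 6.368745; exercise = 6.385740; V(2,2) = max -> 6.385740
  V(1,0) = exp(-r*dt) * [p*0.000000 + (1-p)*1.209761] = 0.616941; exercise = 0.000000; V(1,0) = max -> 0.616941
  V(1,1) = exp(-r*dt) * [p*1.209761 + (1-p)*6.385740] = 3.849115; exercise = 2.372225; V(1,1) = max -> 3.849115
  V(0,0) = exp(-r*dt) * [p*0.616941 + (1-p)*3.849115] = 2.265129; exercise = 0.000000; V(0,0) = max -> 2.265129


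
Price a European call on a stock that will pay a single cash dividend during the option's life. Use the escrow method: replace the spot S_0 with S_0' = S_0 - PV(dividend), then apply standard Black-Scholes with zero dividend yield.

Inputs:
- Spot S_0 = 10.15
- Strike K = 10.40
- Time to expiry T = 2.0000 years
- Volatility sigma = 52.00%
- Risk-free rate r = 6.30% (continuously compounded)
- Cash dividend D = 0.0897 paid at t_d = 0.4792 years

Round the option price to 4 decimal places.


Answer: Price = 3.2269

Derivation:
PV(D) = D * exp(-r * t_d) = 0.0897 * 0.97026155 = 0.08703246
S_0' = S_0 - PV(D) = 10.1500 - 0.08703246 = 10.06296754
d1 = (ln(S_0'/K) + (r + sigma^2/2)*T) / (sigma*sqrt(T)) = 0.49423541
d2 = d1 - sigma*sqrt(T) = -0.24115564
exp(-rT) = 0.88161485
N(d1) = 0.68943003; N(d2) = 0.40471724
C = S_0' * N(d1) - K * exp(-rT) * N(d2) = 10.06296754 * 0.68943003 - 10.4000 * 0.88161485 * 0.40471724 = 3.2269


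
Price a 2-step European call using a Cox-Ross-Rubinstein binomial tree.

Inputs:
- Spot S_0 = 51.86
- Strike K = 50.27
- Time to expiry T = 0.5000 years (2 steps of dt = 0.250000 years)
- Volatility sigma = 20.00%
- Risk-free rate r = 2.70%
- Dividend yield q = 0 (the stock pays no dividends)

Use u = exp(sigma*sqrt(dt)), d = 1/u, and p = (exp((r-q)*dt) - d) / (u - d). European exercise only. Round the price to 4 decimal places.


Answer: Price = V(0,0) = 4.1231

Derivation:
dt = T/N = 0.250000
u = exp(sigma*sqrt(dt)) = 1.105171; d = 1/u = 0.904837
p = (exp((r-q)*dt) - d) / (u - d) = 0.508829
Discount per step: exp(-r*dt) = 0.993273
Stock lattice S(k, i) with i counting down-moves:
  k=0: S(0,0) = 51.8600
  k=1: S(1,0) = 57.3142; S(1,1) = 46.9249
  k=2: S(2,0) = 63.3419; S(2,1) = 51.8600; S(2,2) = 42.4594
Terminal payoffs V(N, i) = max(S_T - K, 0):
  V(2,0) = 13.071947; V(2,1) = 1.590000; V(2,2) = 0.000000
Backward induction: V(k, i) = exp(-r*dt) * [p * V(k+1, i) + (1-p) * V(k+1, i+1)].
  V(1,0) = exp(-r*dt) * [p*13.071947 + (1-p)*1.590000] = 7.382344
  V(1,1) = exp(-r*dt) * [p*1.590000 + (1-p)*0.000000] = 0.803595
  V(0,0) = exp(-r*dt) * [p*7.382344 + (1-p)*0.803595] = 4.123125


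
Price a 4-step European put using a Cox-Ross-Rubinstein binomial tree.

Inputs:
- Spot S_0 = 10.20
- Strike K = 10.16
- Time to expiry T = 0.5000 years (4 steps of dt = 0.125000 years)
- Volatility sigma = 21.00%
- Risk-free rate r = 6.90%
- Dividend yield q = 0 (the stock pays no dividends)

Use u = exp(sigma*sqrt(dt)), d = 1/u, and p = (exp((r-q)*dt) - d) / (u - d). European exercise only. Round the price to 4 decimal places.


dt = T/N = 0.125000
u = exp(sigma*sqrt(dt)) = 1.077072; d = 1/u = 0.928443
p = (exp((r-q)*dt) - d) / (u - d) = 0.539728
Discount per step: exp(-r*dt) = 0.991412
Stock lattice S(k, i) with i counting down-moves:
  k=0: S(0,0) = 10.2000
  k=1: S(1,0) = 10.9861; S(1,1) = 9.4701
  k=2: S(2,0) = 11.8329; S(2,1) = 10.2000; S(2,2) = 8.7925
  k=3: S(3,0) = 12.7448; S(3,1) = 10.9861; S(3,2) = 9.4701; S(3,3) = 8.1633
  k=4: S(4,0) = 13.7271; S(4,1) = 11.8329; S(4,2) = 10.2000; S(4,3) = 8.7925; S(4,4) = 7.5792
Terminal payoffs V(N, i) = max(K - S_T, 0):
  V(4,0) = 0.000000; V(4,1) = 0.000000; V(4,2) = 0.000000; V(4,3) = 1.367533; V(4,4) = 2.580836
Backward induction: V(k, i) = exp(-r*dt) * [p * V(k+1, i) + (1-p) * V(k+1, i+1)].
  V(3,0) = exp(-r*dt) * [p*0.000000 + (1-p)*0.000000] = 0.000000
  V(3,1) = exp(-r*dt) * [p*0.000000 + (1-p)*0.000000] = 0.000000
  V(3,2) = exp(-r*dt) * [p*0.000000 + (1-p)*1.367533] = 0.624031
  V(3,3) = exp(-r*dt) * [p*1.367533 + (1-p)*2.580836] = 1.909442
  V(2,0) = exp(-r*dt) * [p*0.000000 + (1-p)*0.000000] = 0.000000
  V(2,1) = exp(-r*dt) * [p*0.000000 + (1-p)*0.624031] = 0.284757
  V(2,2) = exp(-r*dt) * [p*0.624031 + (1-p)*1.909442] = 1.205229
  V(1,0) = exp(-r*dt) * [p*0.000000 + (1-p)*0.284757] = 0.129940
  V(1,1) = exp(-r*dt) * [p*0.284757 + (1-p)*1.205229] = 0.702340
  V(0,0) = exp(-r*dt) * [p*0.129940 + (1-p)*0.702340] = 0.390021

Answer: Price = V(0,0) = 0.3900


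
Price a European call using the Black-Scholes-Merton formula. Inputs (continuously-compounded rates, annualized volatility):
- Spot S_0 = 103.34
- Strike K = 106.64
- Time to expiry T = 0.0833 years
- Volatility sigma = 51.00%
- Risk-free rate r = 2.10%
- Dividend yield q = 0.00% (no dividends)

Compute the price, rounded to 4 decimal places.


Answer: Price = 4.7219

Derivation:
d1 = (ln(S/K) + (r - q + 0.5*sigma^2) * T) / (sigma * sqrt(T)) = -0.12807300
d2 = d1 - sigma * sqrt(T) = -0.27526787
exp(-rT) = 0.99825223; exp(-qT) = 1.00000000
C = S_0 * exp(-qT) * N(d1) - K * exp(-rT) * N(d2)
N(d1) = 0.44904560; N(d2) = 0.39155523
C = 103.3400 * 1.00000000 * 0.44904560 - 106.6400 * 0.99825223 * 0.39155523 = 4.7219
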